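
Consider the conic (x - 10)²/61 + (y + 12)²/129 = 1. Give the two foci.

(10, -12 - 2√17) and (10, -12 + 2√17)

Center (10, -12). The larger denominator 129 sits under the y-term, so the major axis is vertical; a² = 129, b² = 61.
c² = a² - b² = 129 - 61 = 68, so c = 2√17.
Foci lie on the vertical axis through the center: (h, k ± c).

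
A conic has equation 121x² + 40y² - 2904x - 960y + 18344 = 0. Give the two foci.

(12, 3) and (12, 21)

Collect terms: 121(x² - 24x) + 40(y² - 24y) = -18344
Completing the square gives 121(x - 12)² + 40(y - 12)² = -18344 + 17424 + 5760 = 4840.
Dividing both sides by 4840: (x - 12)²/40 + (y - 12)²/121 = 1
Ellipse, center (12, 12), major axis vertical; a² = 121, b² = 40.
c² = a² - b² = 121 - 40 = 81, so c = 9.
Foci lie on the vertical axis through the center: (h, k ± c).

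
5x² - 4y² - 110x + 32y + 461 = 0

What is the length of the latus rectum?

10

Rearranging, 5(x² - 22x) -4(y² - 8y) = -461.
5(x - 11)² -4(y - 4)² = -461 + 605 - 64 = 80
Divide by 80: (x - 11)²/16 - (y - 4)²/20 = 1
Hyperbola, center (11, 4), transverse axis horizontal; a² = 16, b² = 20.
Latus rectum length = 2b²/a = 2·20/4 = 10.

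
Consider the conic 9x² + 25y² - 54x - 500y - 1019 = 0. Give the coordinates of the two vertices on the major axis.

(-17, 10) and (23, 10)

Group the x- and y-terms: 9(x² - 6x) + 25(y² - 20y) = 1019
Completing the square gives 9(x - 3)² + 25(y - 10)² = 1019 + 81 + 2500 = 3600.
Divide through by 3600 to get (x - 3)²/400 + (y - 10)²/144 = 1.
Ellipse, center (3, 10), major axis horizontal; a² = 400, b² = 144.
a = 20. Vertices at (h ± a, k).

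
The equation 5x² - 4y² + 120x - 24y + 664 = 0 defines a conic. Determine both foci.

(-15, -3) and (-9, -3)

5(x² + 24x) -4(y² + 6y) = -664
5(x + 12)² -4(y + 3)² = -664 + 720 - 36 = 20
Divide by 20: (x + 12)²/4 - (y + 3)²/5 = 1
Hyperbola, center (-12, -3), transverse axis horizontal; a² = 4, b² = 5.
c² = a² + b² = 4 + 5 = 9, so c = 3.
Foci lie on the horizontal axis through the center: (h ± c, k).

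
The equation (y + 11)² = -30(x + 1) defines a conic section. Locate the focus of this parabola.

Vertex (-1, -11); 4p = -30 so p = -15/2. Opens left.
Focus is p units from the vertex along the axis: (h + p, k).

(-17/2, -11)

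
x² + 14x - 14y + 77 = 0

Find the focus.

Only x is squared. Complete the square in x: (x + 7)² = 14(y - 2).
Vertex (-7, 2); 4p = 14 so p = 7/2. Opens up.
Focus is p units from the vertex along the axis: (h, k + p).

(-7, 11/2)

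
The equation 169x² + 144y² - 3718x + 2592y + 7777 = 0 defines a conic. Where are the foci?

Collect terms: 169(x² - 22x) + 144(y² + 18y) = -7777
169(x - 11)² + 144(y + 9)² = -7777 + 20449 + 11664 = 24336
Dividing both sides by 24336: (x - 11)²/144 + (y + 9)²/169 = 1
Ellipse, center (11, -9), major axis vertical; a² = 169, b² = 144.
c² = a² - b² = 169 - 144 = 25, so c = 5.
Foci lie on the vertical axis through the center: (h, k ± c).

(11, -14) and (11, -4)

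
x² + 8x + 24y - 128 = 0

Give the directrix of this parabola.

y = 12

Only x is squared. Complete the square in x: (x + 4)² = -24(y - 6).
Vertex (-4, 6); 4p = -24 so p = -6. Opens down.
Directrix is the horizontal line y = k − p = 6 − (-6) = 12.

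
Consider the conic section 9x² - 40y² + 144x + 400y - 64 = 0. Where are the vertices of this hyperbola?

(-8, 2) and (-8, 8)

Collect terms: 9(x² + 16x) -40(y² - 10y) = 64
Complete the square: 9(x + 8)² -40(y - 5)² = 64 + 576 - 1000 = -360
Divide through by -360 to get (y - 5)²/9 - (x + 8)²/40 = 1.
Hyperbola, center (-8, 5), transverse axis vertical; a² = 9, b² = 40.
a = 3. Vertices at (h, k ± a).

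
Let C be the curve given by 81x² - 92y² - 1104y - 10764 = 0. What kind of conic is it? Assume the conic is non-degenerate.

No xy term. Coefficients of x² and y² are A = 81, C = -92.
A and C have opposite signs ⇒ hyperbola.

hyperbola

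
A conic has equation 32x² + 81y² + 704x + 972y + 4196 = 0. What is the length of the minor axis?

Rearranging, 32(x² + 22x) + 81(y² + 12y) = -4196.
Completing the square gives 32(x + 11)² + 81(y + 6)² = -4196 + 3872 + 2916 = 2592.
Divide through by 2592 to get (x + 11)²/81 + (y + 6)²/32 = 1.
Ellipse, center (-11, -6), major axis horizontal; a² = 81, b² = 32.
b² = 32 so b = 4√2; the minor axis has length 2b = 8√2.

8√2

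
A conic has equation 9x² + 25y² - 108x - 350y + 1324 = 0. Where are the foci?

(2, 7) and (10, 7)

Group: 9(x² - 12x) + 25(y² - 14y) = -1324
9(x - 6)² + 25(y - 7)² = -1324 + 324 + 1225 = 225
Divide by 225: (x - 6)²/25 + (y - 7)²/9 = 1
Ellipse, center (6, 7), major axis horizontal; a² = 25, b² = 9.
c² = a² - b² = 25 - 9 = 16, so c = 4.
Foci lie on the horizontal axis through the center: (h ± c, k).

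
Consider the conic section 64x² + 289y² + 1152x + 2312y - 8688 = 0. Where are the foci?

Collect terms: 64(x² + 18x) + 289(y² + 8y) = 8688
64(x + 9)² + 289(y + 4)² = 8688 + 5184 + 4624 = 18496
Dividing both sides by 18496: (x + 9)²/289 + (y + 4)²/64 = 1
Ellipse, center (-9, -4), major axis horizontal; a² = 289, b² = 64.
c² = a² - b² = 289 - 64 = 225, so c = 15.
Foci lie on the horizontal axis through the center: (h ± c, k).

(-24, -4) and (6, -4)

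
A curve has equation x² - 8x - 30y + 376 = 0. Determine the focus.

Only x is squared. Complete the square in x: (x - 4)² = 30(y - 12).
Vertex (4, 12); 4p = 30 so p = 15/2. Opens up.
Focus is p units from the vertex along the axis: (h, k + p).

(4, 39/2)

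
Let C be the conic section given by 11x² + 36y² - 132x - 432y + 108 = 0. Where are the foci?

Group the x- and y-terms: 11(x² - 12x) + 36(y² - 12y) = -108
11(x - 6)² + 36(y - 6)² = -108 + 396 + 1296 = 1584
Dividing both sides by 1584: (x - 6)²/144 + (y - 6)²/44 = 1
Ellipse, center (6, 6), major axis horizontal; a² = 144, b² = 44.
c² = a² - b² = 144 - 44 = 100, so c = 10.
Foci lie on the horizontal axis through the center: (h ± c, k).

(-4, 6) and (16, 6)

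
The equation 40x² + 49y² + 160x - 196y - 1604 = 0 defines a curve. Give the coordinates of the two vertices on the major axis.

Rearranging, 40(x² + 4x) + 49(y² - 4y) = 1604.
40(x + 2)² + 49(y - 2)² = 1604 + 160 + 196 = 1960
Divide by 1960: (x + 2)²/49 + (y - 2)²/40 = 1
Ellipse, center (-2, 2), major axis horizontal; a² = 49, b² = 40.
a = 7. Vertices at (h ± a, k).

(-9, 2) and (5, 2)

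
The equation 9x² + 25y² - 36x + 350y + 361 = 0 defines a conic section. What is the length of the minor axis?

Group the x- and y-terms: 9(x² - 4x) + 25(y² + 14y) = -361
Complete the square in x and y: 9(x - 2)² + 25(y + 7)² = -361 + 36 + 1225 = 900
Divide through by 900 to get (x - 2)²/100 + (y + 7)²/36 = 1.
Ellipse, center (2, -7), major axis horizontal; a² = 100, b² = 36.
b² = 36 so b = 6; the minor axis has length 2b = 12.

12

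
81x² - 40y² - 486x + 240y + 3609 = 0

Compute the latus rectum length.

80/9

Group the x- and y-terms: 81(x² - 6x) -40(y² - 6y) = -3609
81(x - 3)² -40(y - 3)² = -3609 + 729 - 360 = -3240
Dividing both sides by -3240: (y - 3)²/81 - (x - 3)²/40 = 1
Hyperbola, center (3, 3), transverse axis vertical; a² = 81, b² = 40.
Latus rectum length = 2b²/a = 2·40/9 = 80/9.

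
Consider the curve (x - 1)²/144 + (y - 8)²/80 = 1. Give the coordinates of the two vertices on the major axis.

Center (1, 8). The larger denominator 144 sits under the x-term, so the major axis is horizontal; a² = 144, b² = 80.
a = 12. Vertices at (h ± a, k).

(-11, 8) and (13, 8)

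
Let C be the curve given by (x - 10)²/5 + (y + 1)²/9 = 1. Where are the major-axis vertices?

(10, -4) and (10, 2)

Center (10, -1). The larger denominator 9 sits under the y-term, so the major axis is vertical; a² = 9, b² = 5.
a = 3. Vertices at (h, k ± a).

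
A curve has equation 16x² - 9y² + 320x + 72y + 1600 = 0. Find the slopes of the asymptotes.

16(x² + 20x) -9(y² - 8y) = -1600
Complete the square: 16(x + 10)² -9(y - 4)² = -1600 + 1600 - 144 = -144
Dividing both sides by -144: (y - 4)²/16 - (x + 10)²/9 = 1
Hyperbola, center (-10, 4), transverse axis vertical; a² = 16, b² = 9.
For a vertical hyperbola the asymptotes have slope ±a/b.
Here that is ±4/3.

4/3 and -4/3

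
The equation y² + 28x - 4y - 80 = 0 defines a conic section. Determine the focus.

Only y is squared. Complete the square in y: (y - 2)² = -28(x - 3).
Vertex (3, 2); 4p = -28 so p = -7. Opens left.
Focus is p units from the vertex along the axis: (h + p, k).

(-4, 2)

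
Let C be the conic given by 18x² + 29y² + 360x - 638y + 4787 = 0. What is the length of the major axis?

Rearranging, 18(x² + 20x) + 29(y² - 22y) = -4787.
Complete the square: 18(x + 10)² + 29(y - 11)² = -4787 + 1800 + 3509 = 522
Divide through by 522 to get (x + 10)²/29 + (y - 11)²/18 = 1.
Ellipse, center (-10, 11), major axis horizontal; a² = 29, b² = 18.
a² = 29 so a = √29; the major axis has length 2a = 2√29.

2√29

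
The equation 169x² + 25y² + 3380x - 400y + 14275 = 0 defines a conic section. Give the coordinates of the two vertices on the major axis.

(-10, -5) and (-10, 21)

Group the x- and y-terms: 169(x² + 20x) + 25(y² - 16y) = -14275
Complete the square in x and y: 169(x + 10)² + 25(y - 8)² = -14275 + 16900 + 1600 = 4225
Dividing both sides by 4225: (x + 10)²/25 + (y - 8)²/169 = 1
Ellipse, center (-10, 8), major axis vertical; a² = 169, b² = 25.
a = 13. Vertices at (h, k ± a).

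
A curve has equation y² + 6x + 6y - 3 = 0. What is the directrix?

x = 7/2

Only y is squared. Complete the square in y: (y + 3)² = -6(x - 2).
Vertex (2, -3); 4p = -6 so p = -3/2. Opens left.
Directrix is the vertical line x = h − p = 2 − (-3/2) = 7/2.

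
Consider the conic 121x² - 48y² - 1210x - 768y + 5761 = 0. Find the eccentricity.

Group the x- and y-terms: 121(x² - 10x) -48(y² + 16y) = -5761
121(x - 5)² -48(y + 8)² = -5761 + 3025 - 3072 = -5808
Divide by -5808: (y + 8)²/121 - (x - 5)²/48 = 1
Hyperbola, center (5, -8), transverse axis vertical; a² = 121, b² = 48.
c² = a² + b² = 169, so c = 13.
e = c/a = 13/11.

e = 13/11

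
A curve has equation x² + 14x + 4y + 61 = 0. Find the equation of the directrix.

Only x is squared. Complete the square in x: (x + 7)² = -4(y + 3).
Vertex (-7, -3); 4p = -4 so p = -1. Opens down.
Directrix is the horizontal line y = k − p = -3 − (-1) = -2.

y = -2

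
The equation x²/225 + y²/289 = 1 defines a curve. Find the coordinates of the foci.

Center (0, 0). The larger denominator 289 sits under the y-term, so the major axis is vertical; a² = 289, b² = 225.
c² = a² - b² = 289 - 225 = 64, so c = 8.
Foci lie on the vertical axis through the center: (h, k ± c).

(0, -8) and (0, 8)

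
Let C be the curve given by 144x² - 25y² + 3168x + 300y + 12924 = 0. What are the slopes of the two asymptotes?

12/5 and -12/5

Group the x- and y-terms: 144(x² + 22x) -25(y² - 12y) = -12924
144(x + 11)² -25(y - 6)² = -12924 + 17424 - 900 = 3600
Divide by 3600: (x + 11)²/25 - (y - 6)²/144 = 1
Hyperbola, center (-11, 6), transverse axis horizontal; a² = 25, b² = 144.
For a horizontal hyperbola the asymptotes have slope ±b/a.
Here that is ±12/5.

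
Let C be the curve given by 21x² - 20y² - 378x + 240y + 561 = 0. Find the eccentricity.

Collect terms: 21(x² - 18x) -20(y² - 12y) = -561
Complete the square: 21(x - 9)² -20(y - 6)² = -561 + 1701 - 720 = 420
Divide through by 420 to get (x - 9)²/20 - (y - 6)²/21 = 1.
Hyperbola, center (9, 6), transverse axis horizontal; a² = 20, b² = 21.
c² = a² + b² = 41, so c = √41.
e = c/a = √41/2√5 = √205/10.

e = √205/10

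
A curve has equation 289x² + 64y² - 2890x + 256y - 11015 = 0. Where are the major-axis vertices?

(5, -19) and (5, 15)

289(x² - 10x) + 64(y² + 4y) = 11015
Complete the square in x and y: 289(x - 5)² + 64(y + 2)² = 11015 + 7225 + 256 = 18496
Dividing both sides by 18496: (x - 5)²/64 + (y + 2)²/289 = 1
Ellipse, center (5, -2), major axis vertical; a² = 289, b² = 64.
a = 17. Vertices at (h, k ± a).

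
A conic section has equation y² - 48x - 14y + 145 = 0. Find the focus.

Only y is squared. Complete the square in y: (y - 7)² = 48(x - 2).
Vertex (2, 7); 4p = 48 so p = 12. Opens right.
Focus is p units from the vertex along the axis: (h + p, k).

(14, 7)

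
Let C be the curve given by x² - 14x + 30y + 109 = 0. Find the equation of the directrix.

Only x is squared. Complete the square in x: (x - 7)² = -30(y + 2).
Vertex (7, -2); 4p = -30 so p = -15/2. Opens down.
Directrix is the horizontal line y = k − p = -2 − (-15/2) = 11/2.

y = 11/2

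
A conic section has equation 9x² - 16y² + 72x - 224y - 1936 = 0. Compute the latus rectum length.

27/2

Group the x- and y-terms: 9(x² + 8x) -16(y² + 14y) = 1936
9(x + 4)² -16(y + 7)² = 1936 + 144 - 784 = 1296
Dividing both sides by 1296: (x + 4)²/144 - (y + 7)²/81 = 1
Hyperbola, center (-4, -7), transverse axis horizontal; a² = 144, b² = 81.
Latus rectum length = 2b²/a = 2·81/12 = 27/2.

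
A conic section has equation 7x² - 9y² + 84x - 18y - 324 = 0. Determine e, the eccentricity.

Group: 7(x² + 12x) -9(y² + 2y) = 324
Complete the square in x and y: 7(x + 6)² -9(y + 1)² = 324 + 252 - 9 = 567
Divide through by 567 to get (x + 6)²/81 - (y + 1)²/63 = 1.
Hyperbola, center (-6, -1), transverse axis horizontal; a² = 81, b² = 63.
c² = a² + b² = 144, so c = 12.
e = c/a = 12/9 = 4/3.

e = 4/3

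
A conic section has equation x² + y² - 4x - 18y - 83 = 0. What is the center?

(2, 9)

Rearranging, (x² - 4x) + (y² - 18y) = 83.
(x - 2)² + (y - 9)² = 83 + 4 + 81 = 168
So (x - 2)² + (y - 9)² = 168.
Circle centered at (2, 9) with r² = 168.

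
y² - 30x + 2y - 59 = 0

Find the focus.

Only y is squared. Complete the square in y: (y + 1)² = 30(x + 2).
Vertex (-2, -1); 4p = 30 so p = 15/2. Opens right.
Focus is p units from the vertex along the axis: (h + p, k).

(11/2, -1)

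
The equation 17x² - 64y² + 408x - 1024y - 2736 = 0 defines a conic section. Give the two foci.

Group the x- and y-terms: 17(x² + 24x) -64(y² + 16y) = 2736
Complete the square: 17(x + 12)² -64(y + 8)² = 2736 + 2448 - 4096 = 1088
Divide through by 1088 to get (x + 12)²/64 - (y + 8)²/17 = 1.
Hyperbola, center (-12, -8), transverse axis horizontal; a² = 64, b² = 17.
c² = a² + b² = 64 + 17 = 81, so c = 9.
Foci lie on the horizontal axis through the center: (h ± c, k).

(-21, -8) and (-3, -8)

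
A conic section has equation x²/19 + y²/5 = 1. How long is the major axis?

Center (0, 0). The larger denominator 19 sits under the x-term, so the major axis is horizontal; a² = 19, b² = 5.
a² = 19 so a = √19; the major axis has length 2a = 2√19.

2√19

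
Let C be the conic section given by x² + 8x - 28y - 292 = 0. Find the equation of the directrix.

Only x is squared. Complete the square in x: (x + 4)² = 28(y + 11).
Vertex (-4, -11); 4p = 28 so p = 7. Opens up.
Directrix is the horizontal line y = k − p = -11 − (7) = -18.

y = -18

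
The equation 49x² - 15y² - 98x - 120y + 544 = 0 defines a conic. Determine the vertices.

Group the x- and y-terms: 49(x² - 2x) -15(y² + 8y) = -544
Complete the square in x and y: 49(x - 1)² -15(y + 4)² = -544 + 49 - 240 = -735
Divide by -735: (y + 4)²/49 - (x - 1)²/15 = 1
Hyperbola, center (1, -4), transverse axis vertical; a² = 49, b² = 15.
a = 7. Vertices at (h, k ± a).

(1, -11) and (1, 3)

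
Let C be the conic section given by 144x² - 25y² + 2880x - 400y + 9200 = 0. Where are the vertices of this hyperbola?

144(x² + 20x) -25(y² + 16y) = -9200
144(x + 10)² -25(y + 8)² = -9200 + 14400 - 1600 = 3600
Divide through by 3600 to get (x + 10)²/25 - (y + 8)²/144 = 1.
Hyperbola, center (-10, -8), transverse axis horizontal; a² = 25, b² = 144.
a = 5. Vertices at (h ± a, k).

(-15, -8) and (-5, -8)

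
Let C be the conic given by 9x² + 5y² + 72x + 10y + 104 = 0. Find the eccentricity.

9(x² + 8x) + 5(y² + 2y) = -104
Complete the square in x and y: 9(x + 4)² + 5(y + 1)² = -104 + 144 + 5 = 45
Dividing both sides by 45: (x + 4)²/5 + (y + 1)²/9 = 1
Ellipse, center (-4, -1), major axis vertical; a² = 9, b² = 5.
c² = a² - b² = 4, so c = 2.
e = c/a = 2/3.

e = 2/3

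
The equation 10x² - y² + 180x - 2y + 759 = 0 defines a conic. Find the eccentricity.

e = √11

Collect terms: 10(x² + 18x) -(y² + 2y) = -759
10(x + 9)² -(y + 1)² = -759 + 810 - 1 = 50
Divide through by 50 to get (x + 9)²/5 - (y + 1)²/50 = 1.
Hyperbola, center (-9, -1), transverse axis horizontal; a² = 5, b² = 50.
c² = a² + b² = 55, so c = √55.
e = c/a = √55/√5 = √11.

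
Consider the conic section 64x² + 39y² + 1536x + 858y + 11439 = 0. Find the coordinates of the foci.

(-12, -16) and (-12, -6)

64(x² + 24x) + 39(y² + 22y) = -11439
Complete the square: 64(x + 12)² + 39(y + 11)² = -11439 + 9216 + 4719 = 2496
Divide by 2496: (x + 12)²/39 + (y + 11)²/64 = 1
Ellipse, center (-12, -11), major axis vertical; a² = 64, b² = 39.
c² = a² - b² = 64 - 39 = 25, so c = 5.
Foci lie on the vertical axis through the center: (h, k ± c).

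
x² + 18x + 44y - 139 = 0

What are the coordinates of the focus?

(-9, -6)

Only x is squared. Complete the square in x: (x + 9)² = -44(y - 5).
Vertex (-9, 5); 4p = -44 so p = -11. Opens down.
Focus is p units from the vertex along the axis: (h, k + p).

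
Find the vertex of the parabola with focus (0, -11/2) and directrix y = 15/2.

The vertex is the midpoint between the focus and the directrix along the axis of symmetry.
Axis is vertical (directrix is horizontal). Vertex y-coordinate = (-11/2 + 15/2)/2 = 1; x-coordinate = 0.

(0, 1)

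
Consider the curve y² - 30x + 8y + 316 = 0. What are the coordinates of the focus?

Only y is squared. Complete the square in y: (y + 4)² = 30(x - 10).
Vertex (10, -4); 4p = 30 so p = 15/2. Opens right.
Focus is p units from the vertex along the axis: (h + p, k).

(35/2, -4)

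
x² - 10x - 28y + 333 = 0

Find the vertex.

Only x is squared. Complete the square in x: (x - 5)² = 28(y - 11).
Vertex (5, 11); 4p = 28 so p = 7. Opens up.

(5, 11)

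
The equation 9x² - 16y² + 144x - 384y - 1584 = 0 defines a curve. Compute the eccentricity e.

9(x² + 16x) -16(y² + 24y) = 1584
Completing the square gives 9(x + 8)² -16(y + 12)² = 1584 + 576 - 2304 = -144.
Divide through by -144 to get (y + 12)²/9 - (x + 8)²/16 = 1.
Hyperbola, center (-8, -12), transverse axis vertical; a² = 9, b² = 16.
c² = a² + b² = 25, so c = 5.
e = c/a = 5/3.

e = 5/3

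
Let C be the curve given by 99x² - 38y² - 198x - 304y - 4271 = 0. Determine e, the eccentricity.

e = √5206/38

Rearranging, 99(x² - 2x) -38(y² + 8y) = 4271.
99(x - 1)² -38(y + 4)² = 4271 + 99 - 608 = 3762
Divide by 3762: (x - 1)²/38 - (y + 4)²/99 = 1
Hyperbola, center (1, -4), transverse axis horizontal; a² = 38, b² = 99.
c² = a² + b² = 137, so c = √137.
e = c/a = √137/√38 = √5206/38.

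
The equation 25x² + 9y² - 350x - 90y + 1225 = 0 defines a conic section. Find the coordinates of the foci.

(7, 1) and (7, 9)

Rearranging, 25(x² - 14x) + 9(y² - 10y) = -1225.
Completing the square gives 25(x - 7)² + 9(y - 5)² = -1225 + 1225 + 225 = 225.
Divide by 225: (x - 7)²/9 + (y - 5)²/25 = 1
Ellipse, center (7, 5), major axis vertical; a² = 25, b² = 9.
c² = a² - b² = 25 - 9 = 16, so c = 4.
Foci lie on the vertical axis through the center: (h, k ± c).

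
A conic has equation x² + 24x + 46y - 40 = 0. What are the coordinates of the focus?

Only x is squared. Complete the square in x: (x + 12)² = -46(y - 4).
Vertex (-12, 4); 4p = -46 so p = -23/2. Opens down.
Focus is p units from the vertex along the axis: (h, k + p).

(-12, -15/2)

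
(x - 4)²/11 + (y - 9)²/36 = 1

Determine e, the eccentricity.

Center (4, 9). The larger denominator 36 sits under the y-term, so the major axis is vertical; a² = 36, b² = 11.
c² = a² - b² = 25, so c = 5.
e = c/a = 5/6.

e = 5/6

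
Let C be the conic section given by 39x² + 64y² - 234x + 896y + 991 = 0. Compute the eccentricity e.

Group: 39(x² - 6x) + 64(y² + 14y) = -991
Complete the square in x and y: 39(x - 3)² + 64(y + 7)² = -991 + 351 + 3136 = 2496
Divide by 2496: (x - 3)²/64 + (y + 7)²/39 = 1
Ellipse, center (3, -7), major axis horizontal; a² = 64, b² = 39.
c² = a² - b² = 25, so c = 5.
e = c/a = 5/8.

e = 5/8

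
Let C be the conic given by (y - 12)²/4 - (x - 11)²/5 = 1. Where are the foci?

Center (11, 12). The positive term is the y-term, so the transverse axis is vertical; a² = 4, b² = 5.
c² = a² + b² = 4 + 5 = 9, so c = 3.
Foci lie on the vertical axis through the center: (h, k ± c).

(11, 9) and (11, 15)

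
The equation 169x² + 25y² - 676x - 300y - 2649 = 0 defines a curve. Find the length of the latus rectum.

50/13

Group: 169(x² - 4x) + 25(y² - 12y) = 2649
Complete the square: 169(x - 2)² + 25(y - 6)² = 2649 + 676 + 900 = 4225
Divide by 4225: (x - 2)²/25 + (y - 6)²/169 = 1
Ellipse, center (2, 6), major axis vertical; a² = 169, b² = 25.
Latus rectum length = 2b²/a = 2·25/13 = 50/13.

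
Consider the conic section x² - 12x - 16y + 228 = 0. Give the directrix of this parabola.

y = 8

Only x is squared. Complete the square in x: (x - 6)² = 16(y - 12).
Vertex (6, 12); 4p = 16 so p = 4. Opens up.
Directrix is the horizontal line y = k − p = 12 − (4) = 8.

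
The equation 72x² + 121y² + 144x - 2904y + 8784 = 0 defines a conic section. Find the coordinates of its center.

(-1, 12)

Rearranging, 72(x² + 2x) + 121(y² - 24y) = -8784.
Completing the square gives 72(x + 1)² + 121(y - 12)² = -8784 + 72 + 17424 = 8712.
Dividing both sides by 8712: (x + 1)²/121 + (y - 12)²/72 = 1
Ellipse with center (-1, 12).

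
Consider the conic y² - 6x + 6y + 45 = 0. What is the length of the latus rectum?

Only y is squared. Complete the square in y: (y + 3)² = 6(x - 6).
Vertex (6, -3); 4p = 6 so p = 3/2. Opens right.
Latus rectum length = |4p| = 6.

6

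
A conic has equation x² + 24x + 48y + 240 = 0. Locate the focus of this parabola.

(-12, -14)

Only x is squared. Complete the square in x: (x + 12)² = -48(y + 2).
Vertex (-12, -2); 4p = -48 so p = -12. Opens down.
Focus is p units from the vertex along the axis: (h, k + p).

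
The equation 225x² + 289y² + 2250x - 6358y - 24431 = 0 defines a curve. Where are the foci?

Group the x- and y-terms: 225(x² + 10x) + 289(y² - 22y) = 24431
Complete the square: 225(x + 5)² + 289(y - 11)² = 24431 + 5625 + 34969 = 65025
Divide through by 65025 to get (x + 5)²/289 + (y - 11)²/225 = 1.
Ellipse, center (-5, 11), major axis horizontal; a² = 289, b² = 225.
c² = a² - b² = 289 - 225 = 64, so c = 8.
Foci lie on the horizontal axis through the center: (h ± c, k).

(-13, 11) and (3, 11)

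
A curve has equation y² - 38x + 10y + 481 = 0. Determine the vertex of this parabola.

Only y is squared. Complete the square in y: (y + 5)² = 38(x - 12).
Vertex (12, -5); 4p = 38 so p = 19/2. Opens right.

(12, -5)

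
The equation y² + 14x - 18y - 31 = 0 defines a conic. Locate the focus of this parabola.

(9/2, 9)

Only y is squared. Complete the square in y: (y - 9)² = -14(x - 8).
Vertex (8, 9); 4p = -14 so p = -7/2. Opens left.
Focus is p units from the vertex along the axis: (h + p, k).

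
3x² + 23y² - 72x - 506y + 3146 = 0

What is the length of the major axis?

2√23

Group the x- and y-terms: 3(x² - 24x) + 23(y² - 22y) = -3146
3(x - 12)² + 23(y - 11)² = -3146 + 432 + 2783 = 69
Divide through by 69 to get (x - 12)²/23 + (y - 11)²/3 = 1.
Ellipse, center (12, 11), major axis horizontal; a² = 23, b² = 3.
a² = 23 so a = √23; the major axis has length 2a = 2√23.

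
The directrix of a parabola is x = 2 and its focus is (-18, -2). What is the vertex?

(-8, -2)

The vertex is the midpoint between the focus and the directrix along the axis of symmetry.
Axis is horizontal (directrix is vertical). Vertex x-coordinate = (-18 + 2)/2 = -8; y-coordinate = -2.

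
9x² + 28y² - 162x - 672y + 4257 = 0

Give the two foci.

Collect terms: 9(x² - 18x) + 28(y² - 24y) = -4257
9(x - 9)² + 28(y - 12)² = -4257 + 729 + 4032 = 504
Divide through by 504 to get (x - 9)²/56 + (y - 12)²/18 = 1.
Ellipse, center (9, 12), major axis horizontal; a² = 56, b² = 18.
c² = a² - b² = 56 - 18 = 38, so c = √38.
Foci lie on the horizontal axis through the center: (h ± c, k).

(9 - √38, 12) and (9 + √38, 12)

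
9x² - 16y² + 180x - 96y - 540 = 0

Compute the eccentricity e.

e = 5/4

Group the x- and y-terms: 9(x² + 20x) -16(y² + 6y) = 540
9(x + 10)² -16(y + 3)² = 540 + 900 - 144 = 1296
Divide by 1296: (x + 10)²/144 - (y + 3)²/81 = 1
Hyperbola, center (-10, -3), transverse axis horizontal; a² = 144, b² = 81.
c² = a² + b² = 225, so c = 15.
e = c/a = 15/12 = 5/4.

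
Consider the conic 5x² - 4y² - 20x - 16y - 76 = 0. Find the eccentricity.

Collect terms: 5(x² - 4x) -4(y² + 4y) = 76
Complete the square: 5(x - 2)² -4(y + 2)² = 76 + 20 - 16 = 80
Dividing both sides by 80: (x - 2)²/16 - (y + 2)²/20 = 1
Hyperbola, center (2, -2), transverse axis horizontal; a² = 16, b² = 20.
c² = a² + b² = 36, so c = 6.
e = c/a = 6/4 = 3/2.

e = 3/2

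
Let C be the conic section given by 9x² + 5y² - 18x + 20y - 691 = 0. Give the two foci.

9(x² - 2x) + 5(y² + 4y) = 691
Complete the square in x and y: 9(x - 1)² + 5(y + 2)² = 691 + 9 + 20 = 720
Divide through by 720 to get (x - 1)²/80 + (y + 2)²/144 = 1.
Ellipse, center (1, -2), major axis vertical; a² = 144, b² = 80.
c² = a² - b² = 144 - 80 = 64, so c = 8.
Foci lie on the vertical axis through the center: (h, k ± c).

(1, -10) and (1, 6)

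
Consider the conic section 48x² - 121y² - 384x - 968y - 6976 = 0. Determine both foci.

(-9, -4) and (17, -4)

48(x² - 8x) -121(y² + 8y) = 6976
Complete the square: 48(x - 4)² -121(y + 4)² = 6976 + 768 - 1936 = 5808
Dividing both sides by 5808: (x - 4)²/121 - (y + 4)²/48 = 1
Hyperbola, center (4, -4), transverse axis horizontal; a² = 121, b² = 48.
c² = a² + b² = 121 + 48 = 169, so c = 13.
Foci lie on the horizontal axis through the center: (h ± c, k).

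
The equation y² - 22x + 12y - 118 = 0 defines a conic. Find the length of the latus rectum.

Only y is squared. Complete the square in y: (y + 6)² = 22(x + 7).
Vertex (-7, -6); 4p = 22 so p = 11/2. Opens right.
Latus rectum length = |4p| = 22.

22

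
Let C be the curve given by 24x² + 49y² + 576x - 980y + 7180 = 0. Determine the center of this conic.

Rearranging, 24(x² + 24x) + 49(y² - 20y) = -7180.
Completing the square gives 24(x + 12)² + 49(y - 10)² = -7180 + 3456 + 4900 = 1176.
Divide through by 1176 to get (x + 12)²/49 + (y - 10)²/24 = 1.
Ellipse with center (-12, 10).

(-12, 10)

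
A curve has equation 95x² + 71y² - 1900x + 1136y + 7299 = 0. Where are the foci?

Rearranging, 95(x² - 20x) + 71(y² + 16y) = -7299.
Complete the square: 95(x - 10)² + 71(y + 8)² = -7299 + 9500 + 4544 = 6745
Dividing both sides by 6745: (x - 10)²/71 + (y + 8)²/95 = 1
Ellipse, center (10, -8), major axis vertical; a² = 95, b² = 71.
c² = a² - b² = 95 - 71 = 24, so c = 2√6.
Foci lie on the vertical axis through the center: (h, k ± c).

(10, -8 - 2√6) and (10, -8 + 2√6)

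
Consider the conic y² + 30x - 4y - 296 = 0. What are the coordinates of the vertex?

(10, 2)

Only y is squared. Complete the square in y: (y - 2)² = -30(x - 10).
Vertex (10, 2); 4p = -30 so p = -15/2. Opens left.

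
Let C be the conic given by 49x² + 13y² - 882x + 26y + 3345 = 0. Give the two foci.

Group: 49(x² - 18x) + 13(y² + 2y) = -3345
Completing the square gives 49(x - 9)² + 13(y + 1)² = -3345 + 3969 + 13 = 637.
Divide by 637: (x - 9)²/13 + (y + 1)²/49 = 1
Ellipse, center (9, -1), major axis vertical; a² = 49, b² = 13.
c² = a² - b² = 49 - 13 = 36, so c = 6.
Foci lie on the vertical axis through the center: (h, k ± c).

(9, -7) and (9, 5)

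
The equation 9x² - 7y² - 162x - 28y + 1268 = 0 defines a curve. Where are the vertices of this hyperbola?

9(x² - 18x) -7(y² + 4y) = -1268
Complete the square: 9(x - 9)² -7(y + 2)² = -1268 + 729 - 28 = -567
Divide through by -567 to get (y + 2)²/81 - (x - 9)²/63 = 1.
Hyperbola, center (9, -2), transverse axis vertical; a² = 81, b² = 63.
a = 9. Vertices at (h, k ± a).

(9, -11) and (9, 7)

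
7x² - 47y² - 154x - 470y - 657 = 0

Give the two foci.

(11 - 3√6, -5) and (11 + 3√6, -5)

Group: 7(x² - 22x) -47(y² + 10y) = 657
Complete the square in x and y: 7(x - 11)² -47(y + 5)² = 657 + 847 - 1175 = 329
Divide through by 329 to get (x - 11)²/47 - (y + 5)²/7 = 1.
Hyperbola, center (11, -5), transverse axis horizontal; a² = 47, b² = 7.
c² = a² + b² = 47 + 7 = 54, so c = 3√6.
Foci lie on the horizontal axis through the center: (h ± c, k).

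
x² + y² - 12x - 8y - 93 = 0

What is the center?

Group the x- and y-terms: (x² - 12x) + (y² - 8y) = 93
Complete the square: (x - 6)² + (y - 4)² = 93 + 36 + 16 = 145
So (x - 6)² + (y - 4)² = 145.
Circle centered at (6, 4) with r² = 145.

(6, 4)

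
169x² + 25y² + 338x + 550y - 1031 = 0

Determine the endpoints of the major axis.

169(x² + 2x) + 25(y² + 22y) = 1031
Completing the square gives 169(x + 1)² + 25(y + 11)² = 1031 + 169 + 3025 = 4225.
Dividing both sides by 4225: (x + 1)²/25 + (y + 11)²/169 = 1
Ellipse, center (-1, -11), major axis vertical; a² = 169, b² = 25.
a = 13. Vertices at (h, k ± a).

(-1, -24) and (-1, 2)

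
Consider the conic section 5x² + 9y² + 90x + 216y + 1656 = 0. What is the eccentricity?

5(x² + 18x) + 9(y² + 24y) = -1656
5(x + 9)² + 9(y + 12)² = -1656 + 405 + 1296 = 45
Dividing both sides by 45: (x + 9)²/9 + (y + 12)²/5 = 1
Ellipse, center (-9, -12), major axis horizontal; a² = 9, b² = 5.
c² = a² - b² = 4, so c = 2.
e = c/a = 2/3.

e = 2/3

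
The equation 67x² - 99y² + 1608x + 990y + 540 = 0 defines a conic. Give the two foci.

Group: 67(x² + 24x) -99(y² - 10y) = -540
Complete the square: 67(x + 12)² -99(y - 5)² = -540 + 9648 - 2475 = 6633
Divide by 6633: (x + 12)²/99 - (y - 5)²/67 = 1
Hyperbola, center (-12, 5), transverse axis horizontal; a² = 99, b² = 67.
c² = a² + b² = 99 + 67 = 166, so c = √166.
Foci lie on the horizontal axis through the center: (h ± c, k).

(-12 - √166, 5) and (-12 + √166, 5)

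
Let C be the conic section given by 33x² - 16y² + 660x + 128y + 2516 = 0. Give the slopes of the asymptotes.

Group: 33(x² + 20x) -16(y² - 8y) = -2516
Completing the square gives 33(x + 10)² -16(y - 4)² = -2516 + 3300 - 256 = 528.
Divide through by 528 to get (x + 10)²/16 - (y - 4)²/33 = 1.
Hyperbola, center (-10, 4), transverse axis horizontal; a² = 16, b² = 33.
For a horizontal hyperbola the asymptotes have slope ±b/a.
Here that is ±√33/4.

√33/4 and -√33/4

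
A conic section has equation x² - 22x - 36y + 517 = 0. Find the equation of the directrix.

y = 2

Only x is squared. Complete the square in x: (x - 11)² = 36(y - 11).
Vertex (11, 11); 4p = 36 so p = 9. Opens up.
Directrix is the horizontal line y = k − p = 11 − (9) = 2.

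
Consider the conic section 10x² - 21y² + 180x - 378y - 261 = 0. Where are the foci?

(-9, -9 - √93) and (-9, -9 + √93)

Rearranging, 10(x² + 18x) -21(y² + 18y) = 261.
Complete the square: 10(x + 9)² -21(y + 9)² = 261 + 810 - 1701 = -630
Divide through by -630 to get (y + 9)²/30 - (x + 9)²/63 = 1.
Hyperbola, center (-9, -9), transverse axis vertical; a² = 30, b² = 63.
c² = a² + b² = 30 + 63 = 93, so c = √93.
Foci lie on the vertical axis through the center: (h, k ± c).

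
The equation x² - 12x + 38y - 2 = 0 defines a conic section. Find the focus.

Only x is squared. Complete the square in x: (x - 6)² = -38(y - 1).
Vertex (6, 1); 4p = -38 so p = -19/2. Opens down.
Focus is p units from the vertex along the axis: (h, k + p).

(6, -17/2)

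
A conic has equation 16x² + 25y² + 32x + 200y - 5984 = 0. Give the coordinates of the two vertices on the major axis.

(-21, -4) and (19, -4)

Group the x- and y-terms: 16(x² + 2x) + 25(y² + 8y) = 5984
Complete the square: 16(x + 1)² + 25(y + 4)² = 5984 + 16 + 400 = 6400
Divide through by 6400 to get (x + 1)²/400 + (y + 4)²/256 = 1.
Ellipse, center (-1, -4), major axis horizontal; a² = 400, b² = 256.
a = 20. Vertices at (h ± a, k).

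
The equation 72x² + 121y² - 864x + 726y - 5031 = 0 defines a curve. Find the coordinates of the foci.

(-1, -3) and (13, -3)

Group the x- and y-terms: 72(x² - 12x) + 121(y² + 6y) = 5031
Complete the square in x and y: 72(x - 6)² + 121(y + 3)² = 5031 + 2592 + 1089 = 8712
Divide through by 8712 to get (x - 6)²/121 + (y + 3)²/72 = 1.
Ellipse, center (6, -3), major axis horizontal; a² = 121, b² = 72.
c² = a² - b² = 121 - 72 = 49, so c = 7.
Foci lie on the horizontal axis through the center: (h ± c, k).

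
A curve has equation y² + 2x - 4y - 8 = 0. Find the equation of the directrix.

x = 13/2

Only y is squared. Complete the square in y: (y - 2)² = -2(x - 6).
Vertex (6, 2); 4p = -2 so p = -1/2. Opens left.
Directrix is the vertical line x = h − p = 6 − (-1/2) = 13/2.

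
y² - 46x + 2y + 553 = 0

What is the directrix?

Only y is squared. Complete the square in y: (y + 1)² = 46(x - 12).
Vertex (12, -1); 4p = 46 so p = 23/2. Opens right.
Directrix is the vertical line x = h − p = 12 − (23/2) = 1/2.

x = 1/2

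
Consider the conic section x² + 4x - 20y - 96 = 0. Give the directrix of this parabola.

y = -10

Only x is squared. Complete the square in x: (x + 2)² = 20(y + 5).
Vertex (-2, -5); 4p = 20 so p = 5. Opens up.
Directrix is the horizontal line y = k − p = -5 − (5) = -10.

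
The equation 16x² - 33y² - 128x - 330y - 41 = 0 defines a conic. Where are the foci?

Collect terms: 16(x² - 8x) -33(y² + 10y) = 41
Completing the square gives 16(x - 4)² -33(y + 5)² = 41 + 256 - 825 = -528.
Dividing both sides by -528: (y + 5)²/16 - (x - 4)²/33 = 1
Hyperbola, center (4, -5), transverse axis vertical; a² = 16, b² = 33.
c² = a² + b² = 16 + 33 = 49, so c = 7.
Foci lie on the vertical axis through the center: (h, k ± c).

(4, -12) and (4, 2)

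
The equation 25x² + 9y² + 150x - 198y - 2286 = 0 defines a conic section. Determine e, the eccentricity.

Group: 25(x² + 6x) + 9(y² - 22y) = 2286
Completing the square gives 25(x + 3)² + 9(y - 11)² = 2286 + 225 + 1089 = 3600.
Dividing both sides by 3600: (x + 3)²/144 + (y - 11)²/400 = 1
Ellipse, center (-3, 11), major axis vertical; a² = 400, b² = 144.
c² = a² - b² = 256, so c = 16.
e = c/a = 16/20 = 4/5.

e = 4/5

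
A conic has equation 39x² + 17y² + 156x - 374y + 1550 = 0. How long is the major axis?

2√39

Group: 39(x² + 4x) + 17(y² - 22y) = -1550
Completing the square gives 39(x + 2)² + 17(y - 11)² = -1550 + 156 + 2057 = 663.
Divide through by 663 to get (x + 2)²/17 + (y - 11)²/39 = 1.
Ellipse, center (-2, 11), major axis vertical; a² = 39, b² = 17.
a² = 39 so a = √39; the major axis has length 2a = 2√39.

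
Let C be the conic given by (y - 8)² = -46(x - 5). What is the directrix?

Vertex (5, 8); 4p = -46 so p = -23/2. Opens left.
Directrix is the vertical line x = h − p = 5 − (-23/2) = 33/2.

x = 33/2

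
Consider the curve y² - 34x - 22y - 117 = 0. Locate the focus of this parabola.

(3/2, 11)

Only y is squared. Complete the square in y: (y - 11)² = 34(x + 7).
Vertex (-7, 11); 4p = 34 so p = 17/2. Opens right.
Focus is p units from the vertex along the axis: (h + p, k).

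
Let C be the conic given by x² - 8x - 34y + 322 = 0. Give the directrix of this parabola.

y = 1/2

Only x is squared. Complete the square in x: (x - 4)² = 34(y - 9).
Vertex (4, 9); 4p = 34 so p = 17/2. Opens up.
Directrix is the horizontal line y = k − p = 9 − (17/2) = 1/2.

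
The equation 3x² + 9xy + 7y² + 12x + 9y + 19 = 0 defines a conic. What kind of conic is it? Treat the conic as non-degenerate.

A = 3, B = 9, C = 7.
Discriminant B² − 4AC = 9² − 4·3·7 = -3.
B² − 4AC < 0 ⇒ ellipse.

ellipse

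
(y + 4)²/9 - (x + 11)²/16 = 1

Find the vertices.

(-11, -7) and (-11, -1)

Center (-11, -4). The positive term is the y-term, so the transverse axis is vertical; a² = 9, b² = 16.
a = 3. Vertices at (h, k ± a).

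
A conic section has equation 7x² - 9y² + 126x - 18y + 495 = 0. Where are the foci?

(-13, -1) and (-5, -1)

Group: 7(x² + 18x) -9(y² + 2y) = -495
Complete the square in x and y: 7(x + 9)² -9(y + 1)² = -495 + 567 - 9 = 63
Dividing both sides by 63: (x + 9)²/9 - (y + 1)²/7 = 1
Hyperbola, center (-9, -1), transverse axis horizontal; a² = 9, b² = 7.
c² = a² + b² = 9 + 7 = 16, so c = 4.
Foci lie on the horizontal axis through the center: (h ± c, k).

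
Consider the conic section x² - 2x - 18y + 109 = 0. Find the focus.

Only x is squared. Complete the square in x: (x - 1)² = 18(y - 6).
Vertex (1, 6); 4p = 18 so p = 9/2. Opens up.
Focus is p units from the vertex along the axis: (h, k + p).

(1, 21/2)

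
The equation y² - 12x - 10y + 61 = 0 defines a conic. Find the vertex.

(3, 5)

Only y is squared. Complete the square in y: (y - 5)² = 12(x - 3).
Vertex (3, 5); 4p = 12 so p = 3. Opens right.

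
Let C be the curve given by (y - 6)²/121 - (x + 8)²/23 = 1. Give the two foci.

(-8, -6) and (-8, 18)

Center (-8, 6). The positive term is the y-term, so the transverse axis is vertical; a² = 121, b² = 23.
c² = a² + b² = 121 + 23 = 144, so c = 12.
Foci lie on the vertical axis through the center: (h, k ± c).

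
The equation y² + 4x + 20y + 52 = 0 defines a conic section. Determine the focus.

Only y is squared. Complete the square in y: (y + 10)² = -4(x - 12).
Vertex (12, -10); 4p = -4 so p = -1. Opens left.
Focus is p units from the vertex along the axis: (h + p, k).

(11, -10)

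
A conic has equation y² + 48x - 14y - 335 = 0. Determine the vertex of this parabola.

Only y is squared. Complete the square in y: (y - 7)² = -48(x - 8).
Vertex (8, 7); 4p = -48 so p = -12. Opens left.

(8, 7)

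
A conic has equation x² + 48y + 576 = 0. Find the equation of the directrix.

Only x is squared. Complete the square in x: x² = -48(y + 12).
Vertex (0, -12); 4p = -48 so p = -12. Opens down.
Directrix is the horizontal line y = k − p = -12 − (-12) = 0.

y = 0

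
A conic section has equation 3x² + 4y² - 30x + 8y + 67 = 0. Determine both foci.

Rearranging, 3(x² - 10x) + 4(y² + 2y) = -67.
Complete the square: 3(x - 5)² + 4(y + 1)² = -67 + 75 + 4 = 12
Divide by 12: (x - 5)²/4 + (y + 1)²/3 = 1
Ellipse, center (5, -1), major axis horizontal; a² = 4, b² = 3.
c² = a² - b² = 4 - 3 = 1, so c = 1.
Foci lie on the horizontal axis through the center: (h ± c, k).

(4, -1) and (6, -1)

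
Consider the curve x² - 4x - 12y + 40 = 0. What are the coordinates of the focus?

Only x is squared. Complete the square in x: (x - 2)² = 12(y - 3).
Vertex (2, 3); 4p = 12 so p = 3. Opens up.
Focus is p units from the vertex along the axis: (h, k + p).

(2, 6)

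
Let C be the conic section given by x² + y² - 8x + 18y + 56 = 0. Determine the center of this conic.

Collect terms: (x² - 8x) + (y² + 18y) = -56
Completing the square gives (x - 4)² + (y + 9)² = -56 + 16 + 81 = 41.
So (x - 4)² + (y + 9)² = 41.
Circle centered at (4, -9) with r² = 41.

(4, -9)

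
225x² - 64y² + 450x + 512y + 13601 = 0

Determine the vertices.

(-1, -11) and (-1, 19)

Rearranging, 225(x² + 2x) -64(y² - 8y) = -13601.
Complete the square in x and y: 225(x + 1)² -64(y - 4)² = -13601 + 225 - 1024 = -14400
Dividing both sides by -14400: (y - 4)²/225 - (x + 1)²/64 = 1
Hyperbola, center (-1, 4), transverse axis vertical; a² = 225, b² = 64.
a = 15. Vertices at (h, k ± a).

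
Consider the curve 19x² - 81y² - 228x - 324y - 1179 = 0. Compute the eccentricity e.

e = 10/9

Group: 19(x² - 12x) -81(y² + 4y) = 1179
19(x - 6)² -81(y + 2)² = 1179 + 684 - 324 = 1539
Divide by 1539: (x - 6)²/81 - (y + 2)²/19 = 1
Hyperbola, center (6, -2), transverse axis horizontal; a² = 81, b² = 19.
c² = a² + b² = 100, so c = 10.
e = c/a = 10/9.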